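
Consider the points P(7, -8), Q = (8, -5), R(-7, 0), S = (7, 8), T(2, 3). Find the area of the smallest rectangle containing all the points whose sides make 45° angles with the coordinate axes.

242

In coordinates u = x + y, v = x − y the rectangle is axis-aligned; the map (x,y)→(u,v) scales areas by 2.
u-values: -1, 3, -7, 15, 5; range = 15 − (-7) = 22.
v-values: 15, 13, -7, -1, -1; range = 15 − (-7) = 22.
Area = (22 × 22) / 2 = 242.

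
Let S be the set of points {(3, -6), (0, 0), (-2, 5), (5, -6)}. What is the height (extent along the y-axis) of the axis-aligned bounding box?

max y = 5, min y = -6, so height = 11.

11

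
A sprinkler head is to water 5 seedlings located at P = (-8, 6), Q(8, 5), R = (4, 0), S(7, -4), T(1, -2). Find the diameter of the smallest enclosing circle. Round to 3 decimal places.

18.049

By Welzl's lemma the MEC is supported by two points (diametrically opposite) or three points (on a circumcircle).
The minimum enclosing circle is determined by three boundary points: P, Q, S.
Their circumcentre is (-15/58, 79/58) with r² = 136981/1682.
The farthest remaining point R is at distance² 33625/1682 ≤ 136981/1682.
Diameter = 2r = 2√(136981/1682) ≈ 18.049.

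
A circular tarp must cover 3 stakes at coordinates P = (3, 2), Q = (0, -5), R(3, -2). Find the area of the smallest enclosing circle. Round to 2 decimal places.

45.55

Side lengths²: PQ² = 58, PR² = 16, QR² = 18.
Since PQ² = 58 ≥ 18 + 16 = 34, the angle opposite PQ is not acute, so the smallest enclosing circle has PQ as diameter.
Centre = midpoint of PQ = (1.5, -1.5), r² = 58/4 = 14.5.
Area = π·r² = π·14.5 ≈ 45.55.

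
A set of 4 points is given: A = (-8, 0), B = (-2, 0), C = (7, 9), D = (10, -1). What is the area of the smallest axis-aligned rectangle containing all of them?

x ranges over [-8, 10], width 18.
y ranges over [-1, 9], height 10.
Area = 18 × 10 = 180.

180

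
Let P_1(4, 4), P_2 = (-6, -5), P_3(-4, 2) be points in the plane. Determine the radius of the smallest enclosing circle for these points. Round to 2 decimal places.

Side lengths²: P_1P_2² = 181, P_1P_3² = 68, P_2P_3² = 53.
Since P_1P_2² = 181 ≥ 68 + 53 = 121, the angle opposite P_1P_2 is not acute, so the smallest enclosing circle has P_1P_2 as diameter.
Centre = midpoint of P_1P_2 = (-1, -0.5), r² = 181/4 = 45.25.
r = √(45.25) ≈ 6.73.

6.73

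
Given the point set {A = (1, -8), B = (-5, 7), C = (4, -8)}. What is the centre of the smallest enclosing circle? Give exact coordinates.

Side lengths²: AB² = 261, AC² = 9, BC² = 306.
Since BC² = 306 ≥ 261 + 9 = 270, the angle opposite BC is not acute, so the smallest enclosing circle has BC as diameter.
Centre = midpoint of BC = (-0.5, -0.5), r² = 306/4 = 76.5.
Centre = (-0.5, -0.5).

(-0.5, -0.5)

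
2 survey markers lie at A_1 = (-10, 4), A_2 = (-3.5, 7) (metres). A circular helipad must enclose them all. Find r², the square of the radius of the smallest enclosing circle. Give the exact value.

12.8125

The smallest circle enclosing two points has them as diameter endpoints.
Centre = midpoint = (-6.75, 5.5); r² = |A_1A_2|²/4 = 51.25/4 = 12.8125.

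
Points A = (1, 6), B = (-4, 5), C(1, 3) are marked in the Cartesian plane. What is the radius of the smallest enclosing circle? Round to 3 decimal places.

Side lengths²: AB² = 26, AC² = 9, BC² = 29.
Since BC² = 29 < 26 + 9 = 35, the triangle is acute, so the smallest enclosing circle is the circumcircle.
Circumcentre = (-1.3, 4.5), r² = 7.54.
r = √(7.54) ≈ 2.746.

2.746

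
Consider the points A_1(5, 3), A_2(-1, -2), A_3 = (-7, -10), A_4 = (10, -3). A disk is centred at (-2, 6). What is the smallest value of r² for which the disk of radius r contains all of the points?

The required radius is the distance from (-2, 6) to the farthest point.
Squared distances: 58, 65, 281, 225.
Maximum is 281, attained at A_3.

281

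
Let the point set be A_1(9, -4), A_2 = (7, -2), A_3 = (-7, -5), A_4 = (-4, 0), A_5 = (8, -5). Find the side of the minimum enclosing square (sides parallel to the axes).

The bounding box has width 16 and height 5.
An axis-aligned square enclosing the set must have side ≥ max(width, height).
So the minimum side is max(16, 5) = 16.

16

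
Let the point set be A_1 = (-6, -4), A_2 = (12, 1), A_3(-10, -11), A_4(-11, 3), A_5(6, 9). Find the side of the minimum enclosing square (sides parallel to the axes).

The bounding box has width 23 and height 20.
An axis-aligned square enclosing the set must have side ≥ max(width, height).
So the minimum side is max(23, 20) = 23.

23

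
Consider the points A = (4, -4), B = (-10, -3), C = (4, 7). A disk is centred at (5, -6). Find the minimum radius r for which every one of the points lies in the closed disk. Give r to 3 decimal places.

15.297

The required radius is the distance from (5, -6) to the farthest point.
Squared distances: 5, 234, 170.
Maximum is 234, attained at B.
r = √234 ≈ 15.297.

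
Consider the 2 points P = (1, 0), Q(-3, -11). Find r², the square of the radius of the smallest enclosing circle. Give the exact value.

The smallest circle enclosing two points has them as diameter endpoints.
Centre = midpoint = (-1, -5.5); r² = |PQ|²/4 = 137/4 = 34.25.

34.25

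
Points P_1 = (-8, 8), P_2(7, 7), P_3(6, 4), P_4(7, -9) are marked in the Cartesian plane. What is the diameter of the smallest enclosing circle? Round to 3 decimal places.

22.672

The farthest pair is P_1–P_4 with squared distance 514. The circle on this segment as diameter has centre (-0.5, -0.5) and r² = 514/4 = 128.5.
Check P_2: distance² to centre = 112.5 ≤ 128.5, so it lies inside.
All remaining points lie in this disk, and no smaller disk contains both endpoints, so this is the minimum enclosing circle.
Diameter = 2r = 2√(128.5) ≈ 22.672.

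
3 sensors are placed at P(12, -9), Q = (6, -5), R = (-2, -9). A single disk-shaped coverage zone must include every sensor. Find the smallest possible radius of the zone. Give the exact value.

Side lengths²: PQ² = 52, PR² = 196, QR² = 80.
Since PR² = 196 ≥ 80 + 52 = 132, the angle opposite PR is not acute, so the smallest enclosing circle has PR as diameter.
Centre = midpoint of PR = (5, -9), r² = 196/4 = 49.
r = √49 = 7.

7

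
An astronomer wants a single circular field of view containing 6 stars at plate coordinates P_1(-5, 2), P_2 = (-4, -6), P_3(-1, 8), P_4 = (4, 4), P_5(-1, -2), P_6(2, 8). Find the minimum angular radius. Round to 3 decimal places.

7.616

By Welzl's lemma the MEC is supported by two points (diametrically opposite) or three points (on a circumcircle).
The farthest pair is P_2–P_6 with squared distance 232. The circle on this segment as diameter has centre (-1, 1) and r² = 232/4 = 58.
Check P_1: distance² to centre = 17 ≤ 58, so it lies inside.
All remaining points lie in this disk, and no smaller disk contains both endpoints, so this is the minimum enclosing circle.
r = √58 ≈ 7.616.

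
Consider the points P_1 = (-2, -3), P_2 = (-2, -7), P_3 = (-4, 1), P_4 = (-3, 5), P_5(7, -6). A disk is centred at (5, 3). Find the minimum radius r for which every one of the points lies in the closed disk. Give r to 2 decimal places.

The required radius is the distance from (5, 3) to the farthest point.
Squared distances: 85, 149, 85, 68, 85.
Maximum is 149, attained at P_2.
r = √149 ≈ 12.21.

12.21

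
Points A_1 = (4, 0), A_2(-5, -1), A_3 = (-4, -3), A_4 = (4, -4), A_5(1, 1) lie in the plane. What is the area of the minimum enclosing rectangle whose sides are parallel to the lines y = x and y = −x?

In coordinates u = x + y, v = x − y the rectangle is axis-aligned; the map (x,y)→(u,v) scales areas by 2.
u-values: 4, -6, -7, 0, 2; range = 4 − (-7) = 11.
v-values: 4, -4, -1, 8, 0; range = 8 − (-4) = 12.
Area = (11 × 12) / 2 = 66.

66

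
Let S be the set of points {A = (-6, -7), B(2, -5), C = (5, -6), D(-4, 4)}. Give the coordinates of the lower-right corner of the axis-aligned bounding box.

(5, -7)

x-range [-6, 5], y-range [-7, 4].
The lower-right corner is (5, -7).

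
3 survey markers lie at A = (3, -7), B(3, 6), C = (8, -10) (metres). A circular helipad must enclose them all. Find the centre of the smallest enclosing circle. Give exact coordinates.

Side lengths²: AB² = 169, AC² = 34, BC² = 281.
Since BC² = 281 ≥ 169 + 34 = 203, the angle opposite BC is not acute, so the smallest enclosing circle has BC as diameter.
Centre = midpoint of BC = (5.5, -2), r² = 281/4 = 70.25.
Centre = (5.5, -2).

(5.5, -2)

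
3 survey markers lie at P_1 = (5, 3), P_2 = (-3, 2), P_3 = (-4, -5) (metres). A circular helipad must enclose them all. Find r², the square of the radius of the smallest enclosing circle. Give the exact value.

36.25

Side lengths²: P_1P_2² = 65, P_1P_3² = 145, P_2P_3² = 50.
Since P_1P_3² = 145 ≥ 65 + 50 = 115, the angle opposite P_1P_3 is not acute, so the smallest enclosing circle has P_1P_3 as diameter.
Centre = midpoint of P_1P_3 = (0.5, -1), r² = 145/4 = 36.25.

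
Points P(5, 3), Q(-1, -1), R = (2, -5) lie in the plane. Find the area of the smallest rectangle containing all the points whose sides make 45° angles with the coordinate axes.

In coordinates u = x + y, v = x − y the rectangle is axis-aligned; the map (x,y)→(u,v) scales areas by 2.
u-values: 8, -2, -3; range = 8 − (-3) = 11.
v-values: 2, 0, 7; range = 7 − 0 = 7.
Area = (11 × 7) / 2 = 38.5.

38.5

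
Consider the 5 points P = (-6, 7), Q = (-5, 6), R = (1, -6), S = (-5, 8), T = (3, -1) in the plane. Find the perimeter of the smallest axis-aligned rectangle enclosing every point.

46

Width = max x − min x = 3 − (-6) = 9.
Height = max y − min y = 8 − (-6) = 14.
Perimeter = 2(9 + 14) = 46.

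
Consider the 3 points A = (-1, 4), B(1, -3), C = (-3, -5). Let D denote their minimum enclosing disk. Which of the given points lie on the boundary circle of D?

A, C

Side lengths²: AB² = 53, AC² = 85, BC² = 20.
Since AC² = 85 ≥ 53 + 20 = 73, the angle opposite AC is not acute, so the smallest enclosing circle has AC as diameter.
Centre = midpoint of AC = (-2, -0.5), r² = 85/4 = 21.25.
The points at distance exactly r from the centre are A, C — 2 points.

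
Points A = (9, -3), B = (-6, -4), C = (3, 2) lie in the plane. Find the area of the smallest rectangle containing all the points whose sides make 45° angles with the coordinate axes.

In coordinates u = x + y, v = x − y the rectangle is axis-aligned; the map (x,y)→(u,v) scales areas by 2.
u-values: 6, -10, 5; range = 6 − (-10) = 16.
v-values: 12, -2, 1; range = 12 − (-2) = 14.
Area = (16 × 14) / 2 = 112.

112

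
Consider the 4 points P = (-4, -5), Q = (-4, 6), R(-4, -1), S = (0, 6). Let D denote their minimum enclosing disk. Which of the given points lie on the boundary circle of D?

The minimum enclosing circle of a finite set is fixed by two of the points (as a diameter) or three (as a circumcircle).
The farthest pair is P–S with squared distance 137. The circle on this segment as diameter has centre (-2, 0.5) and r² = 137/4 = 34.25.
Check Q: distance² to centre = 34.25 ≤ 34.25, so it lies inside.
All remaining points lie in this disk, and no smaller disk contains both endpoints, so this is the minimum enclosing circle.
The points at distance exactly r from the centre are P, Q, S — 3 points.

P, Q, S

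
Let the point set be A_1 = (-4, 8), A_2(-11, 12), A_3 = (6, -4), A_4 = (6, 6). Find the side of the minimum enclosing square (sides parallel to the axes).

The bounding box has width 17 and height 16.
An axis-aligned square enclosing the set must have side ≥ max(width, height).
So the minimum side is max(17, 16) = 17.

17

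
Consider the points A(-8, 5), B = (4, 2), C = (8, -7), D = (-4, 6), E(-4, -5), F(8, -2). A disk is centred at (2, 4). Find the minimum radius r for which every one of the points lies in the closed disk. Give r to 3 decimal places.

The required radius is the distance from (2, 4) to the farthest point.
Squared distances: 101, 8, 157, 40, 117, 72.
Maximum is 157, attained at C.
r = √157 ≈ 12.530.

12.530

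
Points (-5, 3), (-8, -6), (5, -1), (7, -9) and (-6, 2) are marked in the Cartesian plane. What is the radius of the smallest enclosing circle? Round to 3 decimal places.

8.551

A smallest enclosing disk is always determined by at most three of the input points on its boundary.
The minimum enclosing circle is determined by three boundary points: (-5, 3), (-8, -6), (7, -9).
Their circumcentre is (0.25, -3.75) with r² = 73.125.
The farthest remaining point (-6, 2) is at distance² 72.125 ≤ 73.125.
r = √(73.125) ≈ 8.551.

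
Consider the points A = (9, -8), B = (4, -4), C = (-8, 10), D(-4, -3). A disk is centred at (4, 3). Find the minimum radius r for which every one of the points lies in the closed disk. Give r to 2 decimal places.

13.89

The required radius is the distance from (4, 3) to the farthest point.
Squared distances: 146, 49, 193, 100.
Maximum is 193, attained at C.
r = √193 ≈ 13.89.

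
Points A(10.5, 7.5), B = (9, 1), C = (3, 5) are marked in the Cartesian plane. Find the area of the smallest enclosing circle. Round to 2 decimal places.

56.09

Side lengths²: AB² = 44.5, AC² = 62.5, BC² = 52.
Since AC² = 62.5 < 52 + 44.5 = 96.5, the triangle is acute, so the smallest enclosing circle is the circumcircle.
Circumcentre = (65/9, 29/6), r² = 5785/324.
Area = π·r² = π·5785/324 ≈ 56.09.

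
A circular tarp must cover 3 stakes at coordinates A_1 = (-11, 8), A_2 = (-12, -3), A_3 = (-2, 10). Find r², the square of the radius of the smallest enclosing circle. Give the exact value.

Side lengths²: A_1A_2² = 122, A_1A_3² = 85, A_2A_3² = 269.
Since A_2A_3² = 269 ≥ 122 + 85 = 207, the angle opposite A_2A_3 is not acute, so the smallest enclosing circle has A_2A_3 as diameter.
Centre = midpoint of A_2A_3 = (-7, 3.5), r² = 269/4 = 67.25.

67.25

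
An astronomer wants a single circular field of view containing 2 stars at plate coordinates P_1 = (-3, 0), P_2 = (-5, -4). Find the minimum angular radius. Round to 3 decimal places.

The smallest circle enclosing two points has them as diameter endpoints.
Centre = midpoint = (-4, -2); r² = |P_1P_2|²/4 = 20/4 = 5.
r = √5 ≈ 2.236.

2.236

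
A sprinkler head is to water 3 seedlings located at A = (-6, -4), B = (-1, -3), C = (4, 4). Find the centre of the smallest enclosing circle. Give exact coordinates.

(-1, 0)

Side lengths²: AB² = 26, AC² = 164, BC² = 74.
Since AC² = 164 ≥ 74 + 26 = 100, the angle opposite AC is not acute, so the smallest enclosing circle has AC as diameter.
Centre = midpoint of AC = (-1, 0), r² = 164/4 = 41.
Centre = (-1, 0).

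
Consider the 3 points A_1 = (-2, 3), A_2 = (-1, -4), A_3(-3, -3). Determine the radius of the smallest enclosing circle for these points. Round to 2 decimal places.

3.54

Side lengths²: A_1A_2² = 50, A_1A_3² = 37, A_2A_3² = 5.
Since A_1A_2² = 50 ≥ 37 + 5 = 42, the angle opposite A_1A_2 is not acute, so the smallest enclosing circle has A_1A_2 as diameter.
Centre = midpoint of A_1A_2 = (-1.5, -0.5), r² = 50/4 = 12.5.
r = √(12.5) ≈ 3.54.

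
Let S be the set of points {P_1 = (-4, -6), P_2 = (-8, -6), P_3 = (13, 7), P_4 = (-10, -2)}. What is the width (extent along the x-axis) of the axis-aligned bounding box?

23

max x = 13, min x = -10, so width = 23.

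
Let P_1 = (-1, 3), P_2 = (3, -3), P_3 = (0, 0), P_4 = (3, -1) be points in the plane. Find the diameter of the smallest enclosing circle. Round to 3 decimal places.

The minimum enclosing circle of a finite set is fixed by two of the points (as a diameter) or three (as a circumcircle).
The farthest pair is P_1–P_2 with squared distance 52. The circle on this segment as diameter has centre (1, 0) and r² = 52/4 = 13.
Check P_3: distance² to centre = 1 ≤ 13, so it lies inside.
All remaining points lie in this disk, and no smaller disk contains both endpoints, so this is the minimum enclosing circle.
Diameter = 2r = 2√13 ≈ 7.211.

7.211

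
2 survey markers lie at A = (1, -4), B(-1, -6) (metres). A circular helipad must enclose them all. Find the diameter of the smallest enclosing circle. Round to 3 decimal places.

2.828

The smallest circle enclosing two points has them as diameter endpoints.
Centre = midpoint = (0, -5); r² = |AB|²/4 = 8/4 = 2.
Diameter = 2r = 2√2 ≈ 2.828.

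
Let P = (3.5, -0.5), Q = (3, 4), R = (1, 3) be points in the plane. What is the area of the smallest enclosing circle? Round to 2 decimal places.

Side lengths²: PQ² = 20.5, PR² = 18.5, QR² = 5.
Since PQ² = 20.5 < 18.5 + 5 = 23.5, the triangle is acute, so the smallest enclosing circle is the circumcircle.
Circumcentre = (55/19, 65/38), r² = 7585/1444.
Area = π·r² = π·7585/1444 ≈ 16.50.

16.50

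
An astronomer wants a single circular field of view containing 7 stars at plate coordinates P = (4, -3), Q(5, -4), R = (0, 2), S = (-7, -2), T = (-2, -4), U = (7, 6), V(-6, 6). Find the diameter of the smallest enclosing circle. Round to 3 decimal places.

16.125

The farthest pair is S–U with squared distance 260. The circle on this segment as diameter has centre (0, 2) and r² = 260/4 = 65.
Check P: distance² to centre = 41 ≤ 65, so it lies inside.
All remaining points lie in this disk, and no smaller disk contains both endpoints, so this is the minimum enclosing circle.
Diameter = 2r = 2√65 ≈ 16.125.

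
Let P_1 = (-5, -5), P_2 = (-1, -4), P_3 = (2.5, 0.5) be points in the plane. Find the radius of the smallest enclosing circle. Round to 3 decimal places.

Side lengths²: P_1P_2² = 17, P_1P_3² = 86.5, P_2P_3² = 32.5.
Since P_1P_3² = 86.5 ≥ 32.5 + 17 = 49.5, the angle opposite P_1P_3 is not acute, so the smallest enclosing circle has P_1P_3 as diameter.
Centre = midpoint of P_1P_3 = (-1.25, -2.25), r² = 86.5/4 = 21.625.
r = √(21.625) ≈ 4.650.

4.650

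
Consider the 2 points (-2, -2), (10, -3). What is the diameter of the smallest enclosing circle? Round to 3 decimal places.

The smallest circle enclosing two points has them as diameter endpoints.
Centre = midpoint = (4, -2.5); r² = |(-2, -2)−(10, -3)|²/4 = 145/4 = 36.25.
Diameter = 2r = 2√(36.25) ≈ 12.042.

12.042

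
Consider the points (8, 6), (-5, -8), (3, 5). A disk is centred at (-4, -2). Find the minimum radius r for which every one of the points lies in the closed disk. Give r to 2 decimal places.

The required radius is the distance from (-4, -2) to the farthest point.
Squared distances: 208, 37, 98.
Maximum is 208, attained at (8, 6).
r = √208 ≈ 14.42.

14.42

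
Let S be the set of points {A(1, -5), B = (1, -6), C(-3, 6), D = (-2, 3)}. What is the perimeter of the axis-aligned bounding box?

32

Width = max x − min x = 1 − (-3) = 4.
Height = max y − min y = 6 − (-6) = 12.
Perimeter = 2(4 + 12) = 32.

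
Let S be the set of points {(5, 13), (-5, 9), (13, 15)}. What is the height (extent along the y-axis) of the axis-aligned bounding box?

6

max y = 15, min y = 9, so height = 6.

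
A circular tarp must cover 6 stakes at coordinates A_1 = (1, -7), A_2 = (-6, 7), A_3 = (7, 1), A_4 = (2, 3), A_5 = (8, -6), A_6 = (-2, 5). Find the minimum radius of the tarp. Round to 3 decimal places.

9.552

The farthest pair is A_2–A_5 with squared distance 365. The circle on this segment as diameter has centre (1, 0.5) and r² = 365/4 = 91.25.
Check A_1: distance² to centre = 56.25 ≤ 91.25, so it lies inside.
All remaining points lie in this disk, and no smaller disk contains both endpoints, so this is the minimum enclosing circle.
r = √(91.25) ≈ 9.552.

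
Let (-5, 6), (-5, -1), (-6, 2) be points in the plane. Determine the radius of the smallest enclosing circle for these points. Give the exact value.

3.5

Call the three points A, B, C in the order given.
Side lengths²: AB² = 49, AC² = 17, BC² = 10.
Since AB² = 49 ≥ 17 + 10 = 27, the angle opposite AB is not acute, so the smallest enclosing circle has AB as diameter.
Centre = midpoint of AB = (-5, 2.5), r² = 49/4 = 12.25.
r = √(12.25) = 3.5.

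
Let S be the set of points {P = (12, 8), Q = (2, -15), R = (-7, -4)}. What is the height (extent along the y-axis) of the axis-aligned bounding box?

max y = 8, min y = -15, so height = 23.

23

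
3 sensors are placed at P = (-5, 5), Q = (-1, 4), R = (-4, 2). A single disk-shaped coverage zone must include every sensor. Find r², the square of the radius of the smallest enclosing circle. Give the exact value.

1105/242

Side lengths²: PQ² = 17, PR² = 10, QR² = 13.
Since PQ² = 17 < 13 + 10 = 23, the triangle is acute, so the smallest enclosing circle is the circumcircle.
Circumcentre = (-69/22, 87/22), r² = 1105/242.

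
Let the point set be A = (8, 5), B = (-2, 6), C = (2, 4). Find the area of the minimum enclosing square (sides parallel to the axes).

The bounding box has width 10 and height 2.
An axis-aligned square enclosing the set must have side ≥ max(width, height).
So the minimum side is max(10, 2) = 10.
Area = 10² = 100.

100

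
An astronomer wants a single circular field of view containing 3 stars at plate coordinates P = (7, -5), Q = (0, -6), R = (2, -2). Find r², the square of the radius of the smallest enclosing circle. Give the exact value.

2125/169

Side lengths²: PQ² = 50, PR² = 34, QR² = 20.
Since PQ² = 50 < 34 + 20 = 54, the triangle is acute, so the smallest enclosing circle is the circumcircle.
Circumcentre = (45/13, -68/13), r² = 2125/169.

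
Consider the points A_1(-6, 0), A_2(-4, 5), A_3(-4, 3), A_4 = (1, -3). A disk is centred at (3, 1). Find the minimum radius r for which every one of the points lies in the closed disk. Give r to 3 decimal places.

9.055

The required radius is the distance from (3, 1) to the farthest point.
Squared distances: 82, 65, 53, 20.
Maximum is 82, attained at A_1.
r = √82 ≈ 9.055.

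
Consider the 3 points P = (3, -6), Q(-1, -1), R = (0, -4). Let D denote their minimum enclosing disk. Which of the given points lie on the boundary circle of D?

Side lengths²: PQ² = 41, PR² = 13, QR² = 10.
Since PQ² = 41 ≥ 13 + 10 = 23, the angle opposite PQ is not acute, so the smallest enclosing circle has PQ as diameter.
Centre = midpoint of PQ = (1, -3.5), r² = 41/4 = 10.25.
The points at distance exactly r from the centre are P, Q — 2 points.

P, Q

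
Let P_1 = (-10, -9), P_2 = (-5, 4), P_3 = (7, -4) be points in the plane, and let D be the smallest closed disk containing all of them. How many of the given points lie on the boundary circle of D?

Side lengths²: P_1P_2² = 194, P_1P_3² = 314, P_2P_3² = 208.
Since P_1P_3² = 314 < 208 + 194 = 402, the triangle is acute, so the smallest enclosing circle is the circumcircle.
Circumcentre = (-101/49, -225/49), r² = 197977/2401.
The points at distance exactly r from the centre are P_1, P_2, P_3 — 3 points.

3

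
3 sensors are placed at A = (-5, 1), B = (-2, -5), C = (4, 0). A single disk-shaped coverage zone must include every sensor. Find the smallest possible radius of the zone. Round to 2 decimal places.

4.65

Side lengths²: AB² = 45, AC² = 82, BC² = 61.
Since AC² = 82 < 61 + 45 = 106, the triangle is acute, so the smallest enclosing circle is the circumcircle.
Circumcentre = (-21/34, -19/34), r² = 12505/578.
r = √(12505/578) ≈ 4.65.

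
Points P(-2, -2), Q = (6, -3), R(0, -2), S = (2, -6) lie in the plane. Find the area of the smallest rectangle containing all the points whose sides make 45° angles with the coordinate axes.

In coordinates u = x + y, v = x − y the rectangle is axis-aligned; the map (x,y)→(u,v) scales areas by 2.
u-values: -4, 3, -2, -4; range = 3 − (-4) = 7.
v-values: 0, 9, 2, 8; range = 9 − 0 = 9.
Area = (7 × 9) / 2 = 31.5.

31.5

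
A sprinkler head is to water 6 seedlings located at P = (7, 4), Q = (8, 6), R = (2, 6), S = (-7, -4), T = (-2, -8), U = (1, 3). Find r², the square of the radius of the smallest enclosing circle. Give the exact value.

The minimum enclosing circle of a finite set is fixed by two of the points (as a diameter) or three (as a circumcircle).
The minimum enclosing circle is determined by three boundary points: Q, S, T.
Their circumcentre is (17/22, 13/22) with r² = 19721/242.
The farthest remaining point P is at distance² 12197/242 ≤ 19721/242.

19721/242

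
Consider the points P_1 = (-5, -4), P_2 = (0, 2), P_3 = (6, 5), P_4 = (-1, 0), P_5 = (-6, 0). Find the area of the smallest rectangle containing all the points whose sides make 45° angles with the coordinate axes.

70

In coordinates u = x + y, v = x − y the rectangle is axis-aligned; the map (x,y)→(u,v) scales areas by 2.
u-values: -9, 2, 11, -1, -6; range = 11 − (-9) = 20.
v-values: -1, -2, 1, -1, -6; range = 1 − (-6) = 7.
Area = (20 × 7) / 2 = 70.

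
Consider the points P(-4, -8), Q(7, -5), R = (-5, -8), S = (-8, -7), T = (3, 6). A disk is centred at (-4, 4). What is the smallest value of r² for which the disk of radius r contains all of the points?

The required radius is the distance from (-4, 4) to the farthest point.
Squared distances: 144, 202, 145, 137, 53.
Maximum is 202, attained at Q.

202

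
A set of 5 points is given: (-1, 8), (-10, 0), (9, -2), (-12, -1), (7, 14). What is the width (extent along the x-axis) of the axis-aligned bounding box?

max x = 9, min x = -12, so width = 21.

21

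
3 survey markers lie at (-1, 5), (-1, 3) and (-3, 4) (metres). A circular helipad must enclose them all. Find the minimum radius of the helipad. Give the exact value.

Call the three points A, B, C in the order given.
Side lengths²: AB² = 4, AC² = 5, BC² = 5.
Since BC² = 5 < 5 + 4 = 9, the triangle is acute, so the smallest enclosing circle is the circumcircle.
Circumcentre = (-1.75, 4), r² = 1.5625.
r = √(1.5625) = 1.25.

1.25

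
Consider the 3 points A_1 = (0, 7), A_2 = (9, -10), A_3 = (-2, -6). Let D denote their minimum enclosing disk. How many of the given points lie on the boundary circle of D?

Side lengths²: A_1A_2² = 370, A_1A_3² = 173, A_2A_3² = 137.
Since A_1A_2² = 370 ≥ 173 + 137 = 310, the angle opposite A_1A_2 is not acute, so the smallest enclosing circle has A_1A_2 as diameter.
Centre = midpoint of A_1A_2 = (4.5, -1.5), r² = 370/4 = 92.5.
The points at distance exactly r from the centre are A_1, A_2 — 2 points.

2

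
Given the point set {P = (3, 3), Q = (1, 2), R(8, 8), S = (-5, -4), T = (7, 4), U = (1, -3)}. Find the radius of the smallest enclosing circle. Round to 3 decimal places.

8.846

By Welzl's lemma the MEC is supported by two points (diametrically opposite) or three points (on a circumcircle).
The farthest pair is R–S with squared distance 313. The circle on this segment as diameter has centre (1.5, 2) and r² = 313/4 = 78.25.
Check P: distance² to centre = 3.25 ≤ 78.25, so it lies inside.
All remaining points lie in this disk, and no smaller disk contains both endpoints, so this is the minimum enclosing circle.
r = √(78.25) ≈ 8.846.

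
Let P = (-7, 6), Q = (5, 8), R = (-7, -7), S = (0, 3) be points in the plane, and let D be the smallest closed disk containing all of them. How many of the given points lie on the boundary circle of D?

2

By Welzl's lemma the MEC is supported by two points (diametrically opposite) or three points (on a circumcircle).
The farthest pair is Q–R with squared distance 369. The circle on this segment as diameter has centre (-1, 0.5) and r² = 369/4 = 92.25.
Check P: distance² to centre = 66.25 ≤ 92.25, so it lies inside.
All remaining points lie in this disk, and no smaller disk contains both endpoints, so this is the minimum enclosing circle.
The points at distance exactly r from the centre are Q, R — 2 points.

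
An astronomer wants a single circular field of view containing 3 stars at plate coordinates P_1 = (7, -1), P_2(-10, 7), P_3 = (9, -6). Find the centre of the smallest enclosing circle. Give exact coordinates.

Side lengths²: P_1P_2² = 353, P_1P_3² = 29, P_2P_3² = 530.
Since P_2P_3² = 530 ≥ 353 + 29 = 382, the angle opposite P_2P_3 is not acute, so the smallest enclosing circle has P_2P_3 as diameter.
Centre = midpoint of P_2P_3 = (-0.5, 0.5), r² = 530/4 = 132.5.
Centre = (-0.5, 0.5).

(-0.5, 0.5)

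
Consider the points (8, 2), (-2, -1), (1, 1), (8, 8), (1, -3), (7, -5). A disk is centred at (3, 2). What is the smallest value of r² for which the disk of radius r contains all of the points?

65

The required radius is the distance from (3, 2) to the farthest point.
Squared distances: 25, 34, 5, 61, 29, 65.
Maximum is 65, attained at (7, -5).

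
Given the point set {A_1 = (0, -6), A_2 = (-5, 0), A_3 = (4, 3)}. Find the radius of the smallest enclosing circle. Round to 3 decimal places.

Side lengths²: A_1A_2² = 61, A_1A_3² = 97, A_2A_3² = 90.
Since A_1A_3² = 97 < 90 + 61 = 151, the triangle is acute, so the smallest enclosing circle is the circumcircle.
Circumcentre = (11/46, -33/46), r² = 29585/1058.
r = √(29585/1058) ≈ 5.288.

5.288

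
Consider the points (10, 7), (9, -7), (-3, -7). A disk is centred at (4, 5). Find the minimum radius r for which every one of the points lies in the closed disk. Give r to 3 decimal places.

The required radius is the distance from (4, 5) to the farthest point.
Squared distances: 40, 169, 193.
Maximum is 193, attained at (-3, -7).
r = √193 ≈ 13.892.

13.892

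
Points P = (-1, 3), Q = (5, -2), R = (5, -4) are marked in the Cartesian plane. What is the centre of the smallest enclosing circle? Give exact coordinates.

(2, -0.5)

Side lengths²: PQ² = 61, PR² = 85, QR² = 4.
Since PR² = 85 ≥ 61 + 4 = 65, the angle opposite PR is not acute, so the smallest enclosing circle has PR as diameter.
Centre = midpoint of PR = (2, -0.5), r² = 85/4 = 21.25.
Centre = (2, -0.5).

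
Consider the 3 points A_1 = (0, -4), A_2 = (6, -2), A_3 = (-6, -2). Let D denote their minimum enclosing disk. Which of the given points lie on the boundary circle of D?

A_2, A_3

Side lengths²: A_1A_2² = 40, A_1A_3² = 40, A_2A_3² = 144.
Since A_2A_3² = 144 ≥ 40 + 40 = 80, the angle opposite A_2A_3 is not acute, so the smallest enclosing circle has A_2A_3 as diameter.
Centre = midpoint of A_2A_3 = (0, -2), r² = 144/4 = 36.
The points at distance exactly r from the centre are A_2, A_3 — 2 points.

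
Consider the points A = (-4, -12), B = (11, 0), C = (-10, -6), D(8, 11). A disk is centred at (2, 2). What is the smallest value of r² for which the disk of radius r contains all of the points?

The required radius is the distance from (2, 2) to the farthest point.
Squared distances: 232, 85, 208, 117.
Maximum is 232, attained at A.

232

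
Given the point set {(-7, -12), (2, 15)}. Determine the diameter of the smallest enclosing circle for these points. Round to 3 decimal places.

The smallest circle enclosing two points has them as diameter endpoints.
Centre = midpoint = (-2.5, 1.5); r² = |(-7, -12)−(2, 15)|²/4 = 810/4 = 202.5.
Diameter = 2r = 2√(202.5) ≈ 28.460.

28.460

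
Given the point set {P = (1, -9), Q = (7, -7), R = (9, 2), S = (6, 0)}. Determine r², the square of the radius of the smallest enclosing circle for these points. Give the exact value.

A smallest enclosing disk is always determined by at most three of the input points on its boundary.
The farthest pair is P–R with squared distance 185. The circle on this segment as diameter has centre (5, -3.5) and r² = 185/4 = 46.25.
Check Q: distance² to centre = 16.25 ≤ 46.25, so it lies inside.
All remaining points lie in this disk, and no smaller disk contains both endpoints, so this is the minimum enclosing circle.

46.25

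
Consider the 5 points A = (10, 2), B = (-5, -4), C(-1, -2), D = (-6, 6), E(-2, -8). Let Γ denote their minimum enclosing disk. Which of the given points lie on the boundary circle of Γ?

A, D, E

A smallest enclosing disk is always determined by at most three of the input points on its boundary.
The minimum enclosing circle is determined by three boundary points: A, D, E.
Their circumcentre is (29/26, 6/13) with r² = 54961/676.
The farthest remaining point B is at distance² 38737/676 ≤ 54961/676.
The points at distance exactly r from the centre are A, D, E — 3 points.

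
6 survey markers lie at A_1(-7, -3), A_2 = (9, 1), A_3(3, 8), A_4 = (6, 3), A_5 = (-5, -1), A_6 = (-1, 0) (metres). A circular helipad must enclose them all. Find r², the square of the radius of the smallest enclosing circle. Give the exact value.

The minimum enclosing circle is determined by three boundary points: A_1, A_2, A_3.
Their circumcentre is (0.75, 0) with r² = 69.0625.
The farthest remaining point A_4 is at distance² 36.5625 ≤ 69.0625.

69.0625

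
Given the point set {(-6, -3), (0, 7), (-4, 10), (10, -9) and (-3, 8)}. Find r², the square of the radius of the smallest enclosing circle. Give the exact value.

139.25

The minimum enclosing circle of a finite set is fixed by two of the points (as a diameter) or three (as a circumcircle).
The farthest pair is (-4, 10)–(10, -9) with squared distance 557. The circle on this segment as diameter has centre (3, 0.5) and r² = 557/4 = 139.25.
Check (-6, -3): distance² to centre = 93.25 ≤ 139.25, so it lies inside.
All remaining points lie in this disk, and no smaller disk contains both endpoints, so this is the minimum enclosing circle.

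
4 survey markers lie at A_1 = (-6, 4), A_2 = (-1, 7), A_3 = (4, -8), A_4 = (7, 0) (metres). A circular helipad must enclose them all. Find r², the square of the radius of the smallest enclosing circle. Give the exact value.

5185/81

By Welzl's lemma the MEC is supported by two points (diametrically opposite) or three points (on a circumcircle).
The minimum enclosing circle is determined by three boundary points: A_1, A_2, A_3.
Their circumcentre is (1/3, -8/9) with r² = 5185/81.
The farthest remaining point A_4 is at distance² 3664/81 ≤ 5185/81.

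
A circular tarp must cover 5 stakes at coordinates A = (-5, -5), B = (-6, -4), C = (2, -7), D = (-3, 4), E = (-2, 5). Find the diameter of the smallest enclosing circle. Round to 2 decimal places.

The minimum enclosing circle of a finite set is fixed by two of the points (as a diameter) or three (as a circumcircle).
The minimum enclosing circle is determined by three boundary points: B, C, E.
Their circumcentre is (-5/14, -47/42) with r² = 35405/882.
The farthest remaining point A is at distance² 32297/882 ≤ 35405/882.
Diameter = 2r = 2√(35405/882) ≈ 12.67.

12.67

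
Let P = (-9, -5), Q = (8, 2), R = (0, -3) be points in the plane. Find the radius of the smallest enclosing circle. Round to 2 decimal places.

Side lengths²: PQ² = 338, PR² = 85, QR² = 89.
Since PQ² = 338 ≥ 89 + 85 = 174, the angle opposite PQ is not acute, so the smallest enclosing circle has PQ as diameter.
Centre = midpoint of PQ = (-0.5, -1.5), r² = 338/4 = 84.5.
r = √(84.5) ≈ 9.19.

9.19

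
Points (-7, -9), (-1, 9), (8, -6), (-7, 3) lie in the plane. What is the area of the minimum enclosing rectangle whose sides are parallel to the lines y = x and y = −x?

288

In coordinates u = x + y, v = x − y the rectangle is axis-aligned; the map (x,y)→(u,v) scales areas by 2.
u-values: -16, 8, 2, -4; range = 8 − (-16) = 24.
v-values: 2, -10, 14, -10; range = 14 − (-10) = 24.
Area = (24 × 24) / 2 = 288.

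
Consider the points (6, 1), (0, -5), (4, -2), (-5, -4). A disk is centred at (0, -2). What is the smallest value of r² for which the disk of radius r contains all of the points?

The required radius is the distance from (0, -2) to the farthest point.
Squared distances: 45, 9, 16, 29.
Maximum is 45, attained at (6, 1).

45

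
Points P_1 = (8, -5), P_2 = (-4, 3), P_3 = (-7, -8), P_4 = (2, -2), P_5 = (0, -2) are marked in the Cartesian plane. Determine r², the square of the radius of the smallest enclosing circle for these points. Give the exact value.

65

A smallest enclosing disk is always determined by at most three of the input points on its boundary.
The minimum enclosing circle is determined by three boundary points: P_1, P_2, P_3.
Their circumcentre is (0, -4) with r² = 65.
The farthest remaining point P_4 is at distance² 8 ≤ 65.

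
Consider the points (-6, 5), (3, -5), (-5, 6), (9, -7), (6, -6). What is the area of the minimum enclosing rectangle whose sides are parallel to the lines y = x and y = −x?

In coordinates u = x + y, v = x − y the rectangle is axis-aligned; the map (x,y)→(u,v) scales areas by 2.
u-values: -1, -2, 1, 2, 0; range = 2 − (-2) = 4.
v-values: -11, 8, -11, 16, 12; range = 16 − (-11) = 27.
Area = (4 × 27) / 2 = 54.

54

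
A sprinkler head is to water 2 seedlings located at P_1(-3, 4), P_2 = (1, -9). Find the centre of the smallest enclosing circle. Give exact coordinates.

The smallest circle enclosing two points has them as diameter endpoints.
Centre = midpoint = (-1, -2.5); r² = |P_1P_2|²/4 = 185/4 = 46.25.
Centre = (-1, -2.5).

(-1, -2.5)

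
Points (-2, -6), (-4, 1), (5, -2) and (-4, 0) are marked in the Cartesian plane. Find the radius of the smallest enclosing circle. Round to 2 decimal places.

4.88

A smallest enclosing disk is always determined by at most three of the input points on its boundary.
The minimum enclosing circle is determined by three boundary points: (-2, -6), (-4, 1), (5, -2).
Their circumcentre is (5/38, -61/38) with r² = 17225/722.
The farthest remaining point (-4, 0) is at distance² 14185/722 ≤ 17225/722.
r = √(17225/722) ≈ 4.88.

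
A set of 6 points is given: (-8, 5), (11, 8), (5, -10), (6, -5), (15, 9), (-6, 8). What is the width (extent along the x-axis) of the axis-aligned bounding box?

23

max x = 15, min x = -8, so width = 23.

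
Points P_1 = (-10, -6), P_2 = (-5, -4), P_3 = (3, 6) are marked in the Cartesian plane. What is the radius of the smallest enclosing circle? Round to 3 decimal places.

8.846

Side lengths²: P_1P_2² = 29, P_1P_3² = 313, P_2P_3² = 164.
Since P_1P_3² = 313 ≥ 164 + 29 = 193, the angle opposite P_1P_3 is not acute, so the smallest enclosing circle has P_1P_3 as diameter.
Centre = midpoint of P_1P_3 = (-3.5, 0), r² = 313/4 = 78.25.
r = √(78.25) ≈ 8.846.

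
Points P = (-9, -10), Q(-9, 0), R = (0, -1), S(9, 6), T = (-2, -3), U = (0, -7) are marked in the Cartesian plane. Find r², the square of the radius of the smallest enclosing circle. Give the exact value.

The minimum enclosing circle of a finite set is fixed by two of the points (as a diameter) or three (as a circumcircle).
The farthest pair is P–S with squared distance 580. The circle on this segment as diameter has centre (0, -2) and r² = 580/4 = 145.
Check Q: distance² to centre = 85 ≤ 145, so it lies inside.
All remaining points lie in this disk, and no smaller disk contains both endpoints, so this is the minimum enclosing circle.

145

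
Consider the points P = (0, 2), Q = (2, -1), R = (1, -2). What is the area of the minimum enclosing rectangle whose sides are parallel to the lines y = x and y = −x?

In coordinates u = x + y, v = x − y the rectangle is axis-aligned; the map (x,y)→(u,v) scales areas by 2.
u-values: 2, 1, -1; range = 2 − (-1) = 3.
v-values: -2, 3, 3; range = 3 − (-2) = 5.
Area = (3 × 5) / 2 = 7.5.

7.5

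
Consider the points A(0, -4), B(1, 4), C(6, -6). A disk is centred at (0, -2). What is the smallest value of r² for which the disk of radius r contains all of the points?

The required radius is the distance from (0, -2) to the farthest point.
Squared distances: 4, 37, 52.
Maximum is 52, attained at C.

52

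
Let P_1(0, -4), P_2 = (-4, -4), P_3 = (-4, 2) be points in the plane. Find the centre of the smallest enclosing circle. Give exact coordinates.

(-2, -1)

Side lengths²: P_1P_2² = 16, P_1P_3² = 52, P_2P_3² = 36.
Since P_1P_3² = 52 ≥ 36 + 16 = 52, the angle opposite P_1P_3 is not acute, so the smallest enclosing circle has P_1P_3 as diameter.
Centre = midpoint of P_1P_3 = (-2, -1), r² = 52/4 = 13.
Centre = (-2, -1).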